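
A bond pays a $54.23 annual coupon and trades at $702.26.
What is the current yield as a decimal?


Formula: Current yield = annual coupon / price
Substituting: CY = $54.23 / $702.26
CY = 0.077222

0.077222


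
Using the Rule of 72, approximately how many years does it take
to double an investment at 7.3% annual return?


Formula: Years ≈ 72 / r
Substituting: Years ≈ 72 / 7.3
Years ≈ 9.9

9.9 years


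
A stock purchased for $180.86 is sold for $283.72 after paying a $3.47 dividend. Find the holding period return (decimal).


Formula: HPR = (P1 - P0 + D) / P0
Gain: $283.72 - $180.86 + $3.47 = $106.33
HPR = $106.33 / $180.86 = 0.5879

0.5879


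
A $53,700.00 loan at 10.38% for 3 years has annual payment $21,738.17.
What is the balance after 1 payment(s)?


Formula: Balance = PV*(1+r)^k - PMT*((1+r)^k - 1)/r
Growth: (1 + 0.1038)^1 = 1.1038
Accumulated factor: ((1+r)^k - 1)/r = 1.0
Balance = $53,700.00 * 1.1038 - $21,738.17 * 1.0
Balance = $37,535.89

$37,535.89


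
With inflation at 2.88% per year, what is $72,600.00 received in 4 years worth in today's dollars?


Formula: Real value = nominal / (1 + inflation)^years
Price level: (1 + 0.0288)^4 = 1.120273
Real value = $72,600.00 / 1.120273 = $64,805.64

$64,805.64


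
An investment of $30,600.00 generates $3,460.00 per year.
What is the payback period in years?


Formula: Payback = investment / annual cash flow
Substituting: Payback = $30,600.00 / $3,460.00
Payback = 8.8439 years

8.8439 years


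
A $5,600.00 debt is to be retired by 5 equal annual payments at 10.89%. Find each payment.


Formula: PMT = PV * r / (1 - (1+r)^(-n))
Denominator: 1 - (1 + 0.1089)^(-5) = 0.403599
Numerator: $5,600.00 * 0.1089 = 609.84
PMT = 609.84 / 0.403599 = $1,511.00

$1,511.00


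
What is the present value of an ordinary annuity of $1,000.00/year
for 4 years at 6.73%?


Formula: PV = PMT * (1 - (1+r)^(-n)) / r
Discount factor: (1 + 0.0673)^(-4) = 0.770644
Bracket: 1 - 0.770644 = 0.229356
PV = $1,000.00 * 0.229356 / 0.0673 = $3,407.96

$3,407.96


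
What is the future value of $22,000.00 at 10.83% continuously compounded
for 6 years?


Formula: FV = P * e^(r*t)
Exponent: r*t = 0.1083 * 6 = 0.6498
e^(0.6498) = 1.915158
FV = $22,000.00 * 1.915158 = $42,133.47

$42,133.47


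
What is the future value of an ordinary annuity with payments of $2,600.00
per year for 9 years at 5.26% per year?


Formula: FV = PMT * ((1+r)^n - 1) / r
Growth factor: (1 + 0.0526)^9 = 1.586245
Numerator: 1.586245 - 1 = 0.586245
FV = $2,600.00 * 0.586245 / 0.0526 = $28,977.89

$28,977.89


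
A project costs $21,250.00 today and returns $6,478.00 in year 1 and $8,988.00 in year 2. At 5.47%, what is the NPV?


Formula: NPV = C0 + C1/(1+r) + C2/(1+r)^2
Discount C1: $6,478.00 / (1 + 0.0547) = $6,142.03
Discount C2: $8,988.00 / (1 + 0.0547)^2 = $8,079.88
NPV = -$21,250.00 + $6,142.03 + $8,079.88 = -$7,028.08

-$7,028.08


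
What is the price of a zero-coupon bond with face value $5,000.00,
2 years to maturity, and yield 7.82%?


Formula: Price = FV / (1 + r)^n
Substituting: Price = $5,000.00 / (1 + 0.0782)^2
Discount factor: (1.0782)^2 = 1.162515
Price = $5,000.00 / 1.162515 = $4,301.02

$4,301.02


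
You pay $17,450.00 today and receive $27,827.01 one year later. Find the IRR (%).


Formula: IRR = C1/C0 - 1
Substituting: IRR = $27,827.01 / $17,450.00 - 1
Ratio: 1.594671 - 1 = 0.594671
IRR = 59.4671%

59.4671%


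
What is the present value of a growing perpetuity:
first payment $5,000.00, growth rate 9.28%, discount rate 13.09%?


Formula: PV = C / (r - g)
Spread: r - g = 0.1309 - 0.0928 = 0.0381
Substituting: PV = $5,000.00 / 0.0381
PV = $131,233.60

$131,233.60


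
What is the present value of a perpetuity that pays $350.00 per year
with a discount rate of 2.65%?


Formula: PV = C / r
Substituting: PV = $350.00 / 0.0265
PV = $13,207.55

$13,207.55


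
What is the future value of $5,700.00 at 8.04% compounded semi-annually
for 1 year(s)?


Formula: FV = P * (1 + r/m)^(m*t)
Period rate: r/m = 0.0804 / 2 = 0.0402
Total periods: m*t = 2 * 1 = 2
Growth factor: (1 + 0.0402)^2 = 1.082016
FV = $5,700.00 * 1.082016 = $6,167.49

$6,167.49


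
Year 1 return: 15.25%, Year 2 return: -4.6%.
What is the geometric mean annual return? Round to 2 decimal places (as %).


Formula: Geometric mean = ((1+r1)*(1+r2))^(1/2) - 1
Product: (1 + 0.1525) * (1 + -0.046) = 1.1525 * 0.954 = 1.099485
Square root: 1.099485^0.5 = 1.048563
Geometric mean = 1.048563 - 1 = 0.048563
As percentage: 4.86%

4.86%


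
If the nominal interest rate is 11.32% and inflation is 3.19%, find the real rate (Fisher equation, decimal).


Formula: (1 + r_real) = (1 + r_nom) / (1 + inflation)
Substituting: (1 + r_real) = 1.1132 / 1.0319
(1 + r_real) = 1.078787
r_real = 1.078787 - 1 = 0.078787

0.078787


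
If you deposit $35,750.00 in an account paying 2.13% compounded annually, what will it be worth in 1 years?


Formula: FV = P * (1 + r)^n
Substituting: FV = $35,750.00 * (1 + 0.0213)^1
Growth factor: (1.0213)^1 = 1.0213
FV = $35,750.00 * 1.0213 = $36,511.48

$36,511.48


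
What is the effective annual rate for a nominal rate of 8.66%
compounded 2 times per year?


Formula: EAR = (1 + r/m)^m - 1
Period rate: r/m = 0.0866 / 2 = 0.0433
Compounding: (1 + 0.0433)^2 = 1.088475
EAR = 1.088475 - 1 = 0.088475

0.088475


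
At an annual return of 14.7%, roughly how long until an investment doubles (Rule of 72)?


Formula: Years ≈ 72 / r
Substituting: Years ≈ 72 / 14.7
Years ≈ 4.9

4.9 years


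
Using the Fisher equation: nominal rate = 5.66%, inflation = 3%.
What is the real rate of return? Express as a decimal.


Formula: (1 + r_real) = (1 + r_nom) / (1 + inflation)
Substituting: (1 + r_real) = 1.0566 / 1.03
(1 + r_real) = 1.025825
r_real = 1.025825 - 1 = 0.025825

0.025825


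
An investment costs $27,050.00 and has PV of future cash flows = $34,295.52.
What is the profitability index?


Formula: PI = PV(cash flows) / initial investment
Substituting: PI = $34,295.52 / $27,050.00
PI = 1.2679

1.2679


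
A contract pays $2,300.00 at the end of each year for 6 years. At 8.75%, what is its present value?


Formula: PV = PMT * (1 - (1+r)^(-n)) / r
Discount factor: (1 + 0.0875)^(-6) = 0.604539
Bracket: 1 - 0.604539 = 0.395461
PV = $2,300.00 * 0.395461 / 0.0875 = $10,394.97

$10,394.97


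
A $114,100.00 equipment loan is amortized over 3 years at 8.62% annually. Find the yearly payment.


Formula: PMT = PV * r / (1 - (1+r)^(-n))
Denominator: 1 - (1 + 0.0862)^(-3) = 0.219684
Numerator: $114,100.00 * 0.0862 = 9835.42
PMT = 9835.42 / 0.219684 = $44,770.80

$44,770.80


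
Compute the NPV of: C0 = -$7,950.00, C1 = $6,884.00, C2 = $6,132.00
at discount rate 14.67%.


Formula: NPV = C0 + C1/(1+r) + C2/(1+r)^2
Discount C1: $6,884.00 / (1 + 0.1467) = $6,003.31
Discount C2: $6,132.00 / (1 + 0.1467)^2 = $4,663.40
NPV = -$7,950.00 + $6,003.31 + $4,663.40 = $2,716.71

$2,716.71


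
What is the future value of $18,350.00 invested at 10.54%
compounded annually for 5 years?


Formula: FV = P * (1 + r)^n
Substituting: FV = $18,350.00 * (1 + 0.1054)^5
Growth factor: (1.1054)^5 = 1.650431
FV = $18,350.00 * 1.650431 = $30,285.40

$30,285.40


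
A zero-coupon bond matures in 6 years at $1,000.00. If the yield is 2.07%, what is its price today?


Formula: Price = FV / (1 + r)^n
Substituting: Price = $1,000.00 / (1 + 0.0207)^6
Discount factor: (1.0207)^6 = 1.130808
Price = $1,000.00 / 1.130808 = $884.32

$884.32


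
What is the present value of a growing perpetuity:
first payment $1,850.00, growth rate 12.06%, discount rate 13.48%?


Formula: PV = C / (r - g)
Spread: r - g = 0.1348 - 0.1206 = 0.0142
Substituting: PV = $1,850.00 / 0.0142
PV = $130,281.69

$130,281.69


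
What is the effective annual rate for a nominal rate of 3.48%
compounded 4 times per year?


Formula: EAR = (1 + r/m)^m - 1
Period rate: r/m = 0.0348 / 4 = 0.0087
Compounding: (1 + 0.0087)^4 = 1.035257
EAR = 1.035257 - 1 = 0.035257

0.035257


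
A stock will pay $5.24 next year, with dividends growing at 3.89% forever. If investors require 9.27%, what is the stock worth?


Formula: P = D1 / (r - g)
Spread: r - g = 0.0927 - 0.0389 = 0.0538
Substituting: P = $5.24 / 0.0538
P = $97.40

$97.40


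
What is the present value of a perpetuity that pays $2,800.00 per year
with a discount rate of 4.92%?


Formula: PV = C / r
Substituting: PV = $2,800.00 / 0.0492
PV = $56,910.57

$56,910.57


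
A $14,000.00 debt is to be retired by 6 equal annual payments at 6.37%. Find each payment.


Formula: PMT = PV * r / (1 - (1+r)^(-n))
Denominator: 1 - (1 + 0.0637)^(-6) = 0.309625
Numerator: $14,000.00 * 0.0637 = 891.8
PMT = 891.8 / 0.309625 = $2,880.26

$2,880.26


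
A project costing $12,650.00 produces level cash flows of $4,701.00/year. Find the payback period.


Formula: Payback = investment / annual cash flow
Substituting: Payback = $12,650.00 / $4,701.00
Payback = 2.6909 years

2.6909 years


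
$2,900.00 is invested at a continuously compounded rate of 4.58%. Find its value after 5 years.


Formula: FV = P * e^(r*t)
Exponent: r*t = 0.0458 * 5 = 0.229
e^(0.229) = 1.257342
FV = $2,900.00 * 1.257342 = $3,646.29

$3,646.29


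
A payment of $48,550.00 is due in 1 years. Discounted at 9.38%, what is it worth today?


Formula: PV = FV / (1 + r)^n
Substituting: PV = $48,550.00 / (1 + 0.0938)^1
Discount factor: (1.0938)^1 = 1.0938
PV = $48,550.00 / 1.0938 = $44,386.54

$44,386.54


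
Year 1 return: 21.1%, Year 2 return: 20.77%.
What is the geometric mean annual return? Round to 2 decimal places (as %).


Formula: Geometric mean = ((1+r1)*(1+r2))^(1/2) - 1
Product: (1 + 0.211) * (1 + 0.2077) = 1.211 * 1.2077 = 1.462525
Square root: 1.462525^0.5 = 1.209349
Geometric mean = 1.209349 - 1 = 0.209349
As percentage: 20.93%

20.93%


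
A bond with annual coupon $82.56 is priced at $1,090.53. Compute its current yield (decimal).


Formula: Current yield = annual coupon / price
Substituting: CY = $82.56 / $1,090.53
CY = 0.075706

0.075706


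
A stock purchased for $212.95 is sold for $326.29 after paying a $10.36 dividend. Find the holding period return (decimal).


Formula: HPR = (P1 - P0 + D) / P0
Gain: $326.29 - $212.95 + $10.36 = $123.70
HPR = $123.70 / $212.95 = 0.5809

0.5809


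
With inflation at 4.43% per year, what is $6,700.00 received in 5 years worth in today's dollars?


Formula: Real value = nominal / (1 + inflation)^years
Price level: (1 + 0.0443)^5 = 1.242014
Real value = $6,700.00 / 1.242014 = $5,394.47

$5,394.47


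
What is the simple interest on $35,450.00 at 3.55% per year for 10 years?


Formula: I = P * r * t
Substituting: I = $35,450.00 * 0.0355 * 10
Step: I = $35,450.00 * 0.355
I = $12,584.75

$12,584.75


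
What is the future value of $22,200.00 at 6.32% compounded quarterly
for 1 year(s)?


Formula: FV = P * (1 + r/m)^(m*t)
Period rate: r/m = 0.0632 / 4 = 0.0158
Total periods: m*t = 4 * 1 = 4
Growth factor: (1 + 0.0158)^4 = 1.064714
FV = $22,200.00 * 1.064714 = $23,636.64

$23,636.64


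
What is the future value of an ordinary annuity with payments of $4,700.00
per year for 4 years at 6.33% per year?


Formula: FV = PMT * ((1+r)^n - 1) / r
Growth factor: (1 + 0.0633)^4 = 1.278272
Numerator: 1.278272 - 1 = 0.278272
FV = $4,700.00 * 0.278272 / 0.0633 = $20,661.58

$20,661.58


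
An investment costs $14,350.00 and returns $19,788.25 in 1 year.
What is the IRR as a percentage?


Formula: IRR = C1/C0 - 1
Substituting: IRR = $19,788.25 / $14,350.00 - 1
Ratio: 1.378972 - 1 = 0.378972
IRR = 37.8972%

37.8972%


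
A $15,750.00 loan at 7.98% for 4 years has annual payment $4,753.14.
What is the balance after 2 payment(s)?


Formula: Balance = PV*(1+r)^k - PMT*((1+r)^k - 1)/r
Growth: (1 + 0.0798)^2 = 1.165968
Accumulated factor: ((1+r)^k - 1)/r = 2.0798
Balance = $15,750.00 * 1.165968 - $4,753.14 * 2.0798
Balance = $8,478.42

$8,478.42


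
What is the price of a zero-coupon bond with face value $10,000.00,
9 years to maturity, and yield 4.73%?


Formula: Price = FV / (1 + r)^n
Substituting: Price = $10,000.00 / (1 + 0.0473)^9
Discount factor: (1.0473)^9 = 1.515793
Price = $10,000.00 / 1.515793 = $6,597.21

$6,597.21


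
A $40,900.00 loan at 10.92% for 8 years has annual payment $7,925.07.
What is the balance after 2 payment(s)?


Formula: Balance = PV*(1+r)^k - PMT*((1+r)^k - 1)/r
Growth: (1 + 0.1092)^2 = 1.230325
Accumulated factor: ((1+r)^k - 1)/r = 2.1092
Balance = $40,900.00 * 1.230325 - $7,925.07 * 2.1092
Balance = $33,604.72

$33,604.72


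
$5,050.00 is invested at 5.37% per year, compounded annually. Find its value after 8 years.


Formula: FV = P * (1 + r)^n
Substituting: FV = $5,050.00 * (1 + 0.0537)^8
Growth factor: (1.0537)^8 = 1.519623
FV = $5,050.00 * 1.519623 = $7,674.10

$7,674.10


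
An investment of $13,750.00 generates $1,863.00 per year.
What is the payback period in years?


Formula: Payback = investment / annual cash flow
Substituting: Payback = $13,750.00 / $1,863.00
Payback = 7.3806 years

7.3806 years


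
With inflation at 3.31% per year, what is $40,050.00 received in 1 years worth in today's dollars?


Formula: Real value = nominal / (1 + inflation)^years
Price level: (1 + 0.0331)^1 = 1.0331
Real value = $40,050.00 / 1.0331 = $38,766.82

$38,766.82


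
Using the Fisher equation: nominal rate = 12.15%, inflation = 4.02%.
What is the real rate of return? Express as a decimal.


Formula: (1 + r_real) = (1 + r_nom) / (1 + inflation)
Substituting: (1 + r_real) = 1.1215 / 1.0402
(1 + r_real) = 1.078158
r_real = 1.078158 - 1 = 0.078158

0.078158


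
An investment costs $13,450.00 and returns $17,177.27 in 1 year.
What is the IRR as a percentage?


Formula: IRR = C1/C0 - 1
Substituting: IRR = $17,177.27 / $13,450.00 - 1
Ratio: 1.27712 - 1 = 0.27712
IRR = 27.712%

27.712%


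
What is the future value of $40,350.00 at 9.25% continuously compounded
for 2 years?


Formula: FV = P * e^(r*t)
Exponent: r*t = 0.0925 * 2 = 0.185
e^(0.185) = 1.203218
FV = $40,350.00 * 1.203218 = $48,549.86

$48,549.86


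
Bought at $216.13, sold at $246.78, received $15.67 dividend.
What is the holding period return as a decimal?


Formula: HPR = (P1 - P0 + D) / P0
Gain: $246.78 - $216.13 + $15.67 = $46.32
HPR = $46.32 / $216.13 = 0.2143

0.2143


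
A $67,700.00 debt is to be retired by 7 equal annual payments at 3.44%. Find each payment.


Formula: PMT = PV * r / (1 - (1+r)^(-n))
Denominator: 1 - (1 + 0.0344)^(-7) = 0.210812
Numerator: $67,700.00 * 0.0344 = 2328.88
PMT = 2328.88 / 0.210812 = $11,047.18

$11,047.18


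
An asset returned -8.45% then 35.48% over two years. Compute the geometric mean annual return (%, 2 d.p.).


Formula: Geometric mean = ((1+r1)*(1+r2))^(1/2) - 1
Product: (1 + -0.0845) * (1 + 0.3548) = 0.9155 * 1.3548 = 1.240319
Square root: 1.240319^0.5 = 1.113696
Geometric mean = 1.113696 - 1 = 0.113696
As percentage: 11.37%

11.37%


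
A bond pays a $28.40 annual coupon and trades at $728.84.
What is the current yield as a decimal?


Formula: Current yield = annual coupon / price
Substituting: CY = $28.40 / $728.84
CY = 0.038966

0.038966


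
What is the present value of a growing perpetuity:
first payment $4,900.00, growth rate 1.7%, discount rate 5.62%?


Formula: PV = C / (r - g)
Spread: r - g = 0.0562 - 0.017 = 0.0392
Substituting: PV = $4,900.00 / 0.0392
PV = $125,000.00

$125,000.00


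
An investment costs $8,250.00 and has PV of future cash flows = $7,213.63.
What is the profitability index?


Formula: PI = PV(cash flows) / initial investment
Substituting: PI = $7,213.63 / $8,250.00
PI = 0.8744

0.8744


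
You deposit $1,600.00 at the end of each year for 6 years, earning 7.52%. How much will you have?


Formula: FV = PMT * ((1+r)^n - 1) / r
Growth factor: (1 + 0.0752)^6 = 1.545025
Numerator: 1.545025 - 1 = 0.545025
FV = $1,600.00 * 0.545025 / 0.0752 = $11,596.28

$11,596.28


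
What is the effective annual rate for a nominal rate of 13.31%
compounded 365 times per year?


Formula: EAR = (1 + r/m)^m - 1
Period rate: r/m = 0.1331 / 365 = 0.000365
Compounding: (1 + 0.000365)^365 = 1.142337
EAR = 1.142337 - 1 = 0.142337

0.142337


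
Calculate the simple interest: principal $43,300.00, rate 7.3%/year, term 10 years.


Formula: I = P * r * t
Substituting: I = $43,300.00 * 0.073 * 10
Step: I = $43,300.00 * 0.73
I = $31,609.00

$31,609.00


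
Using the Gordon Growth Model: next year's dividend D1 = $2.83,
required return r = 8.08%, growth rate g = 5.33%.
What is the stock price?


Formula: P = D1 / (r - g)
Spread: r - g = 0.0808 - 0.0533 = 0.0275
Substituting: P = $2.83 / 0.0275
P = $102.91

$102.91


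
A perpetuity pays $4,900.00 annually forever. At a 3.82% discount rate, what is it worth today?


Formula: PV = C / r
Substituting: PV = $4,900.00 / 0.0382
PV = $128,272.25

$128,272.25


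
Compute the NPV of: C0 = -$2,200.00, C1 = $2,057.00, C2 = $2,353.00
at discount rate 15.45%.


Formula: NPV = C0 + C1/(1+r) + C2/(1+r)^2
Discount C1: $2,057.00 / (1 + 0.1545) = $1,781.72
Discount C2: $2,353.00 / (1 + 0.1545)^2 = $1,765.36
NPV = -$2,200.00 + $1,781.72 + $1,765.36 = $1,347.09

$1,347.09


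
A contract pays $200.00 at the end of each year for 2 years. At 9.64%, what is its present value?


Formula: PV = PMT * (1 - (1+r)^(-n)) / r
Discount factor: (1 + 0.0964)^(-2) = 0.831882
Bracket: 1 - 0.831882 = 0.168118
PV = $200.00 * 0.168118 / 0.0964 = $348.79

$348.79


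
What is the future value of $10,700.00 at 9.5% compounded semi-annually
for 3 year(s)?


Formula: FV = P * (1 + r/m)^(m*t)
Period rate: r/m = 0.095 / 2 = 0.0475
Total periods: m*t = 2 * 3 = 6
Growth factor: (1 + 0.0475)^6 = 1.321065
FV = $10,700.00 * 1.321065 = $14,135.40

$14,135.40


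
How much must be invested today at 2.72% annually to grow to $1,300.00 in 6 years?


Formula: PV = FV / (1 + r)^n
Substituting: PV = $1,300.00 / (1 + 0.0272)^6
Discount factor: (1.0272)^6 = 1.174708
PV = $1,300.00 / 1.174708 = $1,106.66

$1,106.66


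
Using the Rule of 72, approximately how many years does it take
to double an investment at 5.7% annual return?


Formula: Years ≈ 72 / r
Substituting: Years ≈ 72 / 5.7
Years ≈ 12.6

12.6 years


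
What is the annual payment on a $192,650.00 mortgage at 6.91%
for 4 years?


Formula: PMT = PV * r / (1 - (1+r)^(-n))
Denominator: 1 - (1 + 0.0691)^(-4) = 0.234533
Numerator: $192,650.00 * 0.0691 = 13312.115
PMT = 13312.115 / 0.234533 = $56,760.18

$56,760.18


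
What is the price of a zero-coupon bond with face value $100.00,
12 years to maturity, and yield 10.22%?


Formula: Price = FV / (1 + r)^n
Substituting: Price = $100.00 / (1 + 0.1022)^12
Discount factor: (1.1022)^12 = 3.214585
Price = $100.00 / 3.214585 = $31.11

$31.11


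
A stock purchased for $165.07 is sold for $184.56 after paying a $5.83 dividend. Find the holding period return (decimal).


Formula: HPR = (P1 - P0 + D) / P0
Gain: $184.56 - $165.07 + $5.83 = $25.32
HPR = $25.32 / $165.07 = 0.1534

0.1534


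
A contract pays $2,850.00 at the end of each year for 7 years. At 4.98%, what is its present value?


Formula: PV = PMT * (1 - (1+r)^(-n)) / r
Discount factor: (1 + 0.0498)^(-7) = 0.71163
Bracket: 1 - 0.71163 = 0.28837
PV = $2,850.00 * 0.28837 / 0.0498 = $16,503.12

$16,503.12


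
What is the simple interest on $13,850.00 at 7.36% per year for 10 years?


Formula: I = P * r * t
Substituting: I = $13,850.00 * 0.0736 * 10
Step: I = $13,850.00 * 0.736
I = $10,193.60

$10,193.60


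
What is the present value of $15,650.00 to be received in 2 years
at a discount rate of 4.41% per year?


Formula: PV = FV / (1 + r)^n
Substituting: PV = $15,650.00 / (1 + 0.0441)^2
Discount factor: (1.0441)^2 = 1.090145
PV = $15,650.00 / 1.090145 = $14,355.89

$14,355.89


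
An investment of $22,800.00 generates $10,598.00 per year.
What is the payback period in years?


Formula: Payback = investment / annual cash flow
Substituting: Payback = $22,800.00 / $10,598.00
Payback = 2.1513 years

2.1513 years


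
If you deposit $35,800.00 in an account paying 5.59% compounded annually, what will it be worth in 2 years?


Formula: FV = P * (1 + r)^n
Substituting: FV = $35,800.00 * (1 + 0.0559)^2
Growth factor: (1.0559)^2 = 1.114925
FV = $35,800.00 * 1.114925 = $39,914.31

$39,914.31


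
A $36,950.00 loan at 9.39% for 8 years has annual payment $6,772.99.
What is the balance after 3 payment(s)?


Formula: Balance = PV*(1+r)^k - PMT*((1+r)^k - 1)/r
Growth: (1 + 0.0939)^3 = 1.30898
Accumulated factor: ((1+r)^k - 1)/r = 3.290517
Balance = $36,950.00 * 1.30898 - $6,772.99 * 3.290517
Balance = $26,080.15

$26,080.15


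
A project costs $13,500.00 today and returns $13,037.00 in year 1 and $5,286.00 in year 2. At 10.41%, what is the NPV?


Formula: NPV = C0 + C1/(1+r) + C2/(1+r)^2
Discount C1: $13,037.00 / (1 + 0.1041) = $11,807.81
Discount C2: $5,286.00 / (1 + 0.1041)^2 = $4,336.21
NPV = -$13,500.00 + $11,807.81 + $4,336.21 = $2,644.02

$2,644.02


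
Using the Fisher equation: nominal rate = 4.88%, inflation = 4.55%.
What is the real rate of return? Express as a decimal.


Formula: (1 + r_real) = (1 + r_nom) / (1 + inflation)
Substituting: (1 + r_real) = 1.0488 / 1.0455
(1 + r_real) = 1.003156
r_real = 1.003156 - 1 = 0.003156

0.003156


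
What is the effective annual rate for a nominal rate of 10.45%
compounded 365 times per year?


Formula: EAR = (1 + r/m)^m - 1
Period rate: r/m = 0.1045 / 365 = 0.000286
Compounding: (1 + 0.000286)^365 = 1.110139
EAR = 1.110139 - 1 = 0.110139

0.110139


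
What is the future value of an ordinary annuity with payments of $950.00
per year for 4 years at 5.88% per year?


Formula: FV = PMT * ((1+r)^n - 1) / r
Growth factor: (1 + 0.0588)^4 = 1.25677
Numerator: 1.25677 - 1 = 0.25677
FV = $950.00 * 0.25677 / 0.0588 = $4,148.49

$4,148.49


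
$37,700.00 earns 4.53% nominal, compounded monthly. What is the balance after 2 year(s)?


Formula: FV = P * (1 + r/m)^(m*t)
Period rate: r/m = 0.0453 / 12 = 0.003775
Total periods: m*t = 12 * 2 = 24
Growth factor: (1 + 0.003775)^24 = 1.094644
FV = $37,700.00 * 1.094644 = $41,268.09

$41,268.09


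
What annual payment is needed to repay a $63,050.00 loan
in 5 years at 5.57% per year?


Formula: PMT = PV * r / (1 - (1+r)^(-n))
Denominator: 1 - (1 + 0.0557)^(-5) = 0.237399
Numerator: $63,050.00 * 0.0557 = 3511.885
PMT = 3511.885 / 0.237399 = $14,793.18

$14,793.18


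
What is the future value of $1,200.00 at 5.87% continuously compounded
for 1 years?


Formula: FV = P * e^(r*t)
Exponent: r*t = 0.0587 * 1 = 0.0587
e^(0.0587) = 1.060457
FV = $1,200.00 * 1.060457 = $1,272.55

$1,272.55


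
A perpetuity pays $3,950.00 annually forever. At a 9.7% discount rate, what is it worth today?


Formula: PV = C / r
Substituting: PV = $3,950.00 / 0.097
PV = $40,721.65

$40,721.65


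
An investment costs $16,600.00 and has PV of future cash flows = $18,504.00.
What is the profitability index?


Formula: PI = PV(cash flows) / initial investment
Substituting: PI = $18,504.00 / $16,600.00
PI = 1.1147

1.1147


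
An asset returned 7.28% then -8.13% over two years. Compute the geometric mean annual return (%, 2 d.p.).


Formula: Geometric mean = ((1+r1)*(1+r2))^(1/2) - 1
Product: (1 + 0.0728) * (1 + -0.0813) = 1.0728 * 0.9187 = 0.985581
Square root: 0.985581^0.5 = 0.992765
Geometric mean = 0.992765 - 1 = -0.007235
As percentage: -0.72%

-0.72%


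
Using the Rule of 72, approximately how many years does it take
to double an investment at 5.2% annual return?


Formula: Years ≈ 72 / r
Substituting: Years ≈ 72 / 5.2
Years ≈ 13.8

13.8 years


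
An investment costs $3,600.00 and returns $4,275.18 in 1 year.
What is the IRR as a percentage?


Formula: IRR = C1/C0 - 1
Substituting: IRR = $4,275.18 / $3,600.00 - 1
Ratio: 1.18755 - 1 = 0.18755
IRR = 18.755%

18.755%


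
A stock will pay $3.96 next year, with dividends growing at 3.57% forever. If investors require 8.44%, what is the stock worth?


Formula: P = D1 / (r - g)
Spread: r - g = 0.0844 - 0.0357 = 0.0487
Substituting: P = $3.96 / 0.0487
P = $81.31

$81.31


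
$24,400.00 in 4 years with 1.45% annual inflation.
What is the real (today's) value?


Formula: Real value = nominal / (1 + inflation)^years
Price level: (1 + 0.0145)^4 = 1.059274
Real value = $24,400.00 / 1.059274 = $23,034.65

$23,034.65


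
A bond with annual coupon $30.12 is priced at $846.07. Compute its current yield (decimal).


Formula: Current yield = annual coupon / price
Substituting: CY = $30.12 / $846.07
CY = 0.0356

0.0356


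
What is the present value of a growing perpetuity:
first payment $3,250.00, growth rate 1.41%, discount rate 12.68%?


Formula: PV = C / (r - g)
Spread: r - g = 0.1268 - 0.0141 = 0.1127
Substituting: PV = $3,250.00 / 0.1127
PV = $28,837.62

$28,837.62


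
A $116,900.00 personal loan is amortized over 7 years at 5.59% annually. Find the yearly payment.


Formula: PMT = PV * r / (1 - (1+r)^(-n))
Denominator: 1 - (1 + 0.0559)^(-7) = 0.316654
Numerator: $116,900.00 * 0.0559 = 6534.71
PMT = 6534.71 / 0.316654 = $20,636.73

$20,636.73


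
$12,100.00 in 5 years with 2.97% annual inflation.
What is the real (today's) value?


Formula: Real value = nominal / (1 + inflation)^years
Price level: (1 + 0.0297)^5 = 1.157587
Real value = $12,100.00 / 1.157587 = $10,452.78

$10,452.78


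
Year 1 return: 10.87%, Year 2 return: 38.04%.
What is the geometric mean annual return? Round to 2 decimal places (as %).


Formula: Geometric mean = ((1+r1)*(1+r2))^(1/2) - 1
Product: (1 + 0.1087) * (1 + 0.3804) = 1.1087 * 1.3804 = 1.530449
Square root: 1.530449^0.5 = 1.237113
Geometric mean = 1.237113 - 1 = 0.237113
As percentage: 23.71%

23.71%


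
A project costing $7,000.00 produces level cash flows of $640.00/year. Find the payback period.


Formula: Payback = investment / annual cash flow
Substituting: Payback = $7,000.00 / $640.00
Payback = 10.9375 years

10.9375 years


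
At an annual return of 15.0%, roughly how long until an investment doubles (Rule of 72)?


Formula: Years ≈ 72 / r
Substituting: Years ≈ 72 / 15.0
Years ≈ 4.8

4.8 years


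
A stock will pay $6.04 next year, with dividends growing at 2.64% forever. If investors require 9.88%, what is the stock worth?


Formula: P = D1 / (r - g)
Spread: r - g = 0.0988 - 0.0264 = 0.0724
Substituting: P = $6.04 / 0.0724
P = $83.43

$83.43


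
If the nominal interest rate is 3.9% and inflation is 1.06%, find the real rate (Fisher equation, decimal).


Formula: (1 + r_real) = (1 + r_nom) / (1 + inflation)
Substituting: (1 + r_real) = 1.039 / 1.0106
(1 + r_real) = 1.028102
r_real = 1.028102 - 1 = 0.028102

0.028102


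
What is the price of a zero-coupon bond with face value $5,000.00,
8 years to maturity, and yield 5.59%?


Formula: Price = FV / (1 + r)^n
Substituting: Price = $5,000.00 / (1 + 0.0559)^8
Discount factor: (1.0559)^8 = 1.545192
Price = $5,000.00 / 1.545192 = $3,235.84

$3,235.84


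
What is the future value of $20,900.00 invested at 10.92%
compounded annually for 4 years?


Formula: FV = P * (1 + r)^n
Substituting: FV = $20,900.00 * (1 + 0.1092)^4
Growth factor: (1.1092)^4 = 1.513699
FV = $20,900.00 * 1.513699 = $31,636.30

$31,636.30


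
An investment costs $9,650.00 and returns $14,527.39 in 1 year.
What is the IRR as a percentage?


Formula: IRR = C1/C0 - 1
Substituting: IRR = $14,527.39 / $9,650.00 - 1
Ratio: 1.505429 - 1 = 0.505429
IRR = 50.5429%

50.5429%


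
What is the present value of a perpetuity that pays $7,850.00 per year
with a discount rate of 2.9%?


Formula: PV = C / r
Substituting: PV = $7,850.00 / 0.029
PV = $270,689.66

$270,689.66


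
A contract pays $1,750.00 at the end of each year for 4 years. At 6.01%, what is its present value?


Formula: PV = PMT * (1 - (1+r)^(-n)) / r
Discount factor: (1 + 0.0601)^(-4) = 0.791795
Bracket: 1 - 0.791795 = 0.208205
PV = $1,750.00 * 0.208205 / 0.0601 = $6,062.55

$6,062.55


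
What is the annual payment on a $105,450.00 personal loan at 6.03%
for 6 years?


Formula: PMT = PV * r / (1 - (1+r)^(-n))
Denominator: 1 - (1 + 0.0603)^(-6) = 0.296235
Numerator: $105,450.00 * 0.0603 = 6358.635
PMT = 6358.635 / 0.296235 = $21,464.81

$21,464.81


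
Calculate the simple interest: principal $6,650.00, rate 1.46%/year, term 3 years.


Formula: I = P * r * t
Substituting: I = $6,650.00 * 0.0146 * 3
Step: I = $6,650.00 * 0.0438
I = $291.27

$291.27


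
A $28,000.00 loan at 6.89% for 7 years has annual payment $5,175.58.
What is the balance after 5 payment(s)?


Formula: Balance = PV*(1+r)^k - PMT*((1+r)^k - 1)/r
Growth: (1 + 0.0689)^5 = 1.395357
Accumulated factor: ((1+r)^k - 1)/r = 5.73813
Balance = $28,000.00 * 1.395357 - $5,175.58 * 5.73813
Balance = $9,371.85

$9,371.85


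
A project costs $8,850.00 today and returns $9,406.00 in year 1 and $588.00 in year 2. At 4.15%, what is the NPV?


Formula: NPV = C0 + C1/(1+r) + C2/(1+r)^2
Discount C1: $9,406.00 / (1 + 0.0415) = $9,031.20
Discount C2: $588.00 / (1 + 0.0415)^2 = $542.07
NPV = -$8,850.00 + $9,031.20 + $542.07 = $723.28

$723.28


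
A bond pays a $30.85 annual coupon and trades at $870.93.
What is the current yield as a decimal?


Formula: Current yield = annual coupon / price
Substituting: CY = $30.85 / $870.93
CY = 0.035422

0.035422


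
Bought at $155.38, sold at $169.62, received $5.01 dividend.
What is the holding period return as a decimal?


Formula: HPR = (P1 - P0 + D) / P0
Gain: $169.62 - $155.38 + $5.01 = $19.25
HPR = $19.25 / $155.38 = 0.1239

0.1239


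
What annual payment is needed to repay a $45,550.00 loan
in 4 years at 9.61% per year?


Formula: PMT = PV * r / (1 - (1+r)^(-n))
Denominator: 1 - (1 + 0.0961)^(-4) = 0.307214
Numerator: $45,550.00 * 0.0961 = 4377.355
PMT = 4377.355 / 0.307214 = $14,248.57

$14,248.57


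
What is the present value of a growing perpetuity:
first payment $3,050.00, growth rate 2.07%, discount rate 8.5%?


Formula: PV = C / (r - g)
Spread: r - g = 0.085 - 0.0207 = 0.0643
Substituting: PV = $3,050.00 / 0.0643
PV = $47,433.90

$47,433.90


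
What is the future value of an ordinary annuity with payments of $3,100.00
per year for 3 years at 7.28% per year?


Formula: FV = PMT * ((1+r)^n - 1) / r
Growth factor: (1 + 0.0728)^3 = 1.234685
Numerator: 1.234685 - 1 = 0.234685
FV = $3,100.00 * 0.234685 / 0.0728 = $9,993.47

$9,993.47


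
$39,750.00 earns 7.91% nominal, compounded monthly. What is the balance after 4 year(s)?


Formula: FV = P * (1 + r/m)^(m*t)
Period rate: r/m = 0.0791 / 12 = 0.006592
Total periods: m*t = 12 * 4 = 48
Growth factor: (1 + 0.006592)^48 = 1.370755
FV = $39,750.00 * 1.370755 = $54,487.52

$54,487.52


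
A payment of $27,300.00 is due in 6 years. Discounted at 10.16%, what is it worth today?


Formula: PV = FV / (1 + r)^n
Substituting: PV = $27,300.00 / (1 + 0.1016)^6
Discount factor: (1.1016)^6 = 1.787078
PV = $27,300.00 / 1.787078 = $15,276.33

$15,276.33


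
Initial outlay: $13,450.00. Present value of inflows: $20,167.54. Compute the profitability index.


Formula: PI = PV(cash flows) / initial investment
Substituting: PI = $20,167.54 / $13,450.00
PI = 1.4994

1.4994


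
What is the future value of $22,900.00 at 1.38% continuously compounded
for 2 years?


Formula: FV = P * e^(r*t)
Exponent: r*t = 0.0138 * 2 = 0.0276
e^(0.0276) = 1.027984
FV = $22,900.00 * 1.027984 = $23,540.84

$23,540.84


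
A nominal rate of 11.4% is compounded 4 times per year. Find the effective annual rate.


Formula: EAR = (1 + r/m)^m - 1
Period rate: r/m = 0.114 / 4 = 0.0285
Compounding: (1 + 0.0285)^4 = 1.118967
EAR = 1.118967 - 1 = 0.118967

0.118967


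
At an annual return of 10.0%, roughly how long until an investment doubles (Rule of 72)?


Formula: Years ≈ 72 / r
Substituting: Years ≈ 72 / 10.0
Years ≈ 7.2

7.2 years


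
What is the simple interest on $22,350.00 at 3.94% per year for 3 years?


Formula: I = P * r * t
Substituting: I = $22,350.00 * 0.0394 * 3
Step: I = $22,350.00 * 0.1182
I = $2,641.77

$2,641.77


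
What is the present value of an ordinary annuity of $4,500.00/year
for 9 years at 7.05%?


Formula: PV = PMT * (1 - (1+r)^(-n)) / r
Discount factor: (1 + 0.0705)^(-9) = 0.541652
Bracket: 1 - 0.541652 = 0.458348
PV = $4,500.00 * 0.458348 / 0.0705 = $29,256.29

$29,256.29


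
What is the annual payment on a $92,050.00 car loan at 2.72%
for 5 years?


Formula: PMT = PV * r / (1 - (1+r)^(-n))
Denominator: 1 - (1 + 0.0272)^(-5) = 0.12557
Numerator: $92,050.00 * 0.0272 = 2503.76
PMT = 2503.76 / 0.12557 = $19,939.12

$19,939.12


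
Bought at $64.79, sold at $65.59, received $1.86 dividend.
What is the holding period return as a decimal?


Formula: HPR = (P1 - P0 + D) / P0
Gain: $65.59 - $64.79 + $1.86 = $2.66
HPR = $2.66 / $64.79 = 0.0411

0.0411


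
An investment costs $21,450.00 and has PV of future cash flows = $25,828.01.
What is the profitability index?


Formula: PI = PV(cash flows) / initial investment
Substituting: PI = $25,828.01 / $21,450.00
PI = 1.2041

1.2041


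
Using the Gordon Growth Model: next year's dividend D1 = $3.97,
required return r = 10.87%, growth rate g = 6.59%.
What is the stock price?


Formula: P = D1 / (r - g)
Spread: r - g = 0.1087 - 0.0659 = 0.0428
Substituting: P = $3.97 / 0.0428
P = $92.76

$92.76


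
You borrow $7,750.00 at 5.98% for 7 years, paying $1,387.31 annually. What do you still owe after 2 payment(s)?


Formula: Balance = PV*(1+r)^k - PMT*((1+r)^k - 1)/r
Growth: (1 + 0.0598)^2 = 1.123176
Accumulated factor: ((1+r)^k - 1)/r = 2.0598
Balance = $7,750.00 * 1.123176 - $1,387.31 * 2.0598
Balance = $5,847.03

$5,847.03


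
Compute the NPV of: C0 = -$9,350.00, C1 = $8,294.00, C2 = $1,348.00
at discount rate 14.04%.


Formula: NPV = C0 + C1/(1+r) + C2/(1+r)^2
Discount C1: $8,294.00 / (1 + 0.1404) = $7,272.89
Discount C2: $1,348.00 / (1 + 0.1404)^2 = $1,036.51
NPV = -$9,350.00 + $7,272.89 + $1,036.51 = -$1,040.60

-$1,040.60


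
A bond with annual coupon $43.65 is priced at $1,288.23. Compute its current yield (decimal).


Formula: Current yield = annual coupon / price
Substituting: CY = $43.65 / $1,288.23
CY = 0.033884

0.033884


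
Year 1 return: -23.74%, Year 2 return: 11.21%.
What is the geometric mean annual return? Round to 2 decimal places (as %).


Formula: Geometric mean = ((1+r1)*(1+r2))^(1/2) - 1
Product: (1 + -0.2374) * (1 + 0.1121) = 0.7626 * 1.1121 = 0.848087
Square root: 0.848087^0.5 = 0.920917
Geometric mean = 0.920917 - 1 = -0.079083
As percentage: -7.91%

-7.91%


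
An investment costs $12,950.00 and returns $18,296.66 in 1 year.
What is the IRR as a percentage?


Formula: IRR = C1/C0 - 1
Substituting: IRR = $18,296.66 / $12,950.00 - 1
Ratio: 1.412869 - 1 = 0.412869
IRR = 41.2869%

41.2869%


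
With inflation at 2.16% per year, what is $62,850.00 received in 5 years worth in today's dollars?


Formula: Real value = nominal / (1 + inflation)^years
Price level: (1 + 0.0216)^5 = 1.112767
Real value = $62,850.00 / 1.112767 = $56,480.80

$56,480.80


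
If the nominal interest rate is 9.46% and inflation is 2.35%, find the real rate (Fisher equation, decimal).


Formula: (1 + r_real) = (1 + r_nom) / (1 + inflation)
Substituting: (1 + r_real) = 1.0946 / 1.0235
(1 + r_real) = 1.069468
r_real = 1.069468 - 1 = 0.069468

0.069468


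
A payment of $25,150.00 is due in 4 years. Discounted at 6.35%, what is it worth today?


Formula: PV = FV / (1 + r)^n
Substituting: PV = $25,150.00 / (1 + 0.0635)^4
Discount factor: (1.0635)^4 = 1.279234
PV = $25,150.00 / 1.279234 = $19,660.20

$19,660.20


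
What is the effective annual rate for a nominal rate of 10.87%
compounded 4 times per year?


Formula: EAR = (1 + r/m)^m - 1
Period rate: r/m = 0.1087 / 4 = 0.027175
Compounding: (1 + 0.027175)^4 = 1.113212
EAR = 1.113212 - 1 = 0.113212

0.113212


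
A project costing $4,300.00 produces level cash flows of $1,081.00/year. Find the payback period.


Formula: Payback = investment / annual cash flow
Substituting: Payback = $4,300.00 / $1,081.00
Payback = 3.9778 years

3.9778 years


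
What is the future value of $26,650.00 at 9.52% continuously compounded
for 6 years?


Formula: FV = P * e^(r*t)
Exponent: r*t = 0.0952 * 6 = 0.5712
e^(0.5712) = 1.77039
FV = $26,650.00 * 1.77039 = $47,180.90

$47,180.90


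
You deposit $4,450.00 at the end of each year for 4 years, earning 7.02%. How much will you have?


Formula: FV = PMT * ((1+r)^n - 1) / r
Growth factor: (1 + 0.0702)^4 = 1.311776
Numerator: 1.311776 - 1 = 0.311776
FV = $4,450.00 * 0.311776 / 0.0702 = $19,763.60

$19,763.60


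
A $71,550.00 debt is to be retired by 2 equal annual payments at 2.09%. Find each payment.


Formula: PMT = PV * r / (1 - (1+r)^(-n))
Denominator: 1 - (1 + 0.0209)^(-2) = 0.040525
Numerator: $71,550.00 * 0.0209 = 1495.395
PMT = 1495.395 / 0.040525 = $36,900.41

$36,900.41


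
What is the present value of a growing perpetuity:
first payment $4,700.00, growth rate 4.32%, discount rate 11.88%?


Formula: PV = C / (r - g)
Spread: r - g = 0.1188 - 0.0432 = 0.0756
Substituting: PV = $4,700.00 / 0.0756
PV = $62,169.31

$62,169.31


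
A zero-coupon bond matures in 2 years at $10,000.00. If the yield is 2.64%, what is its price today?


Formula: Price = FV / (1 + r)^n
Substituting: Price = $10,000.00 / (1 + 0.0264)^2
Discount factor: (1.0264)^2 = 1.053497
Price = $10,000.00 / 1.053497 = $9,492.20

$9,492.20


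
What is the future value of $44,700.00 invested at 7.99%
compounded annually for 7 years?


Formula: FV = P * (1 + r)^n
Substituting: FV = $44,700.00 * (1 + 0.0799)^7
Growth factor: (1.0799)^7 = 1.712714
FV = $44,700.00 * 1.712714 = $76,558.31

$76,558.31


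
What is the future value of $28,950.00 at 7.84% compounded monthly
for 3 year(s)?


Formula: FV = P * (1 + r/m)^(m*t)
Period rate: r/m = 0.0784 / 12 = 0.006533
Total periods: m*t = 12 * 3 = 36
Growth factor: (1 + 0.006533)^36 = 1.264194
FV = $28,950.00 * 1.264194 = $36,598.43

$36,598.43


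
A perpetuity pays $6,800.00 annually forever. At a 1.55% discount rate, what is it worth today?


Formula: PV = C / r
Substituting: PV = $6,800.00 / 0.0155
PV = $438,709.68

$438,709.68


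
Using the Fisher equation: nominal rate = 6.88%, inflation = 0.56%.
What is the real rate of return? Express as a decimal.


Formula: (1 + r_real) = (1 + r_nom) / (1 + inflation)
Substituting: (1 + r_real) = 1.0688 / 1.0056
(1 + r_real) = 1.062848
r_real = 1.062848 - 1 = 0.062848

0.062848


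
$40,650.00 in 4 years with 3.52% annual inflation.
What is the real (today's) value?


Formula: Real value = nominal / (1 + inflation)^years
Price level: (1 + 0.0352)^4 = 1.14841
Real value = $40,650.00 / 1.14841 = $35,396.76

$35,396.76


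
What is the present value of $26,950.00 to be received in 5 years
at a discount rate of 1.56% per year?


Formula: PV = FV / (1 + r)^n
Substituting: PV = $26,950.00 / (1 + 0.0156)^5
Discount factor: (1.0156)^5 = 1.080472
PV = $26,950.00 / 1.080472 = $24,942.81

$24,942.81


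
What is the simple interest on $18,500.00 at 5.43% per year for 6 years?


Formula: I = P * r * t
Substituting: I = $18,500.00 * 0.0543 * 6
Step: I = $18,500.00 * 0.3258
I = $6,027.30

$6,027.30


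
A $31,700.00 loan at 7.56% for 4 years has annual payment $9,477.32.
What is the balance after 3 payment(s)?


Formula: Balance = PV*(1+r)^k - PMT*((1+r)^k - 1)/r
Growth: (1 + 0.0756)^3 = 1.244378
Accumulated factor: ((1+r)^k - 1)/r = 3.232515
Balance = $31,700.00 * 1.244378 - $9,477.32 * 3.232515
Balance = $8,811.21

$8,811.21
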